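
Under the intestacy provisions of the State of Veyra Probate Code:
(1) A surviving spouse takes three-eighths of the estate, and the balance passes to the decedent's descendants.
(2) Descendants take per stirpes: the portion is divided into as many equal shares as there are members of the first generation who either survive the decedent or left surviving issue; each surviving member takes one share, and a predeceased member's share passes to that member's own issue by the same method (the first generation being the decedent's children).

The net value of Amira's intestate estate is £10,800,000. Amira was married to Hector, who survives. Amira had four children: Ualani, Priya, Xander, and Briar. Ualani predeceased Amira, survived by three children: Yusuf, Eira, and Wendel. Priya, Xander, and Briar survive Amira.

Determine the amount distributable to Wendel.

Wendel receives £562,500.

Hector takes three-eighths of £10,800,000 = £4,050,000. The remaining £6,750,000 passes to the descendants.
The descendants' portion (£6,750,000) is divided into 4 shares of £1,687,500: Priya, Xander, and Briar each take £1,687,500; Ualani's £1,687,500 share passes to Ualani's issue.
Ualani's share (£1,687,500) is divided into 3 shares of £562,500: Yusuf, Eira, and Wendel each take £562,500.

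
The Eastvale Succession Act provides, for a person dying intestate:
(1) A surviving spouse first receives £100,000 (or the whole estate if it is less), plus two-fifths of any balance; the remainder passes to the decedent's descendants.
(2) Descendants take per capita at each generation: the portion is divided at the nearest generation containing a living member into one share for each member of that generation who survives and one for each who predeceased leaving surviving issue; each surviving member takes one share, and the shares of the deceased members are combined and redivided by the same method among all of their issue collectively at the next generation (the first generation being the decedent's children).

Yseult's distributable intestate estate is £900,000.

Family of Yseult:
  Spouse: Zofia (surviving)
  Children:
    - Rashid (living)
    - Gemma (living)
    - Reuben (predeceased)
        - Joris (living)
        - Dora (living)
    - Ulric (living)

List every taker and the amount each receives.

Zofia first takes £100,000, leaving a balance of £800,000. Zofia then takes two-fifths of the balance (£320,000), for a total of £420,000. The remaining £480,000 passes to the descendants.
The descendants' portion (£480,000) is divided at the children's generation into 4 shares of £120,000. Rashid, Gemma, and Ulric each take £120,000. The remaining share for the deceased Reuben (£120,000) is carried to the next generation.
That pool (£120,000) is divided at the grandchildren's generation equally among Joris and Dora: £60,000 each.

Zofia: £420,000; Rashid: £120,000; Gemma: £120,000; Joris: £60,000; Dora: £60,000; Ulric: £120,000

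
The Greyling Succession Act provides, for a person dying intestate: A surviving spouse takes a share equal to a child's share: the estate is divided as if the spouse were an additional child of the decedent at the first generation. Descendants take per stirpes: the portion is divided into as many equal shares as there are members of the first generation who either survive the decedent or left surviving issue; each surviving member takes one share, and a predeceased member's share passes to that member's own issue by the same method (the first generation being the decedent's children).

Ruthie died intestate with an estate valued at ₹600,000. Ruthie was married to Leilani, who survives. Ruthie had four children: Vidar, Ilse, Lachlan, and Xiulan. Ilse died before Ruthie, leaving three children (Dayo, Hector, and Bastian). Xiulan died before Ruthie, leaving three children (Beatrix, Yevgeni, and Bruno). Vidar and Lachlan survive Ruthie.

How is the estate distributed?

The spouse counts as an additional share at the children's level, so there are 5 primary shares of ₹120,000. Leilani takes one such share (₹120,000).
The children's combined portion (₹480,000) is divided into 4 shares of ₹120,000: Vidar and Lachlan each take ₹120,000; Ilse's ₹120,000 share passes to Ilse's issue; Xiulan's ₹120,000 share passes to Xiulan's issue.
Ilse's share (₹120,000) is divided into 3 shares of ₹40,000: Dayo, Hector, and Bastian each take ₹40,000.
Xiulan's share (₹120,000) is divided into 3 shares of ₹40,000: Beatrix, Yevgeni, and Bruno each take ₹40,000.

Leilani: ₹120,000; Vidar: ₹120,000; Dayo: ₹40,000; Hector: ₹40,000; Bastian: ₹40,000; Lachlan: ₹120,000; Beatrix: ₹40,000; Yevgeni: ₹40,000; Bruno: ₹40,000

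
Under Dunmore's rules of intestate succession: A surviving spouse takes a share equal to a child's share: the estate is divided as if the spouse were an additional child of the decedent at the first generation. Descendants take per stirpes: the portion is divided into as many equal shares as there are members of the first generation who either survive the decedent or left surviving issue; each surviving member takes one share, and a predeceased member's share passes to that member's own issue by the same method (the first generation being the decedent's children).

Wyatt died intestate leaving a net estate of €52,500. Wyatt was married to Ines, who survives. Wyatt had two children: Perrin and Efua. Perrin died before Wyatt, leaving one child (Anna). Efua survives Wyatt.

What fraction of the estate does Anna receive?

Anna receives 1/3 of the estate.

The spouse counts as an additional share at the children's level, so there are 3 primary shares of €17,500. Ines takes one such share (€17,500).
The children's combined portion (€35,000) is divided into 2 shares of €17,500: Efua takes €17,500; Perrin's €17,500 share passes to Perrin's issue.
Perrin's share (€17,500) passes entirely to Anna.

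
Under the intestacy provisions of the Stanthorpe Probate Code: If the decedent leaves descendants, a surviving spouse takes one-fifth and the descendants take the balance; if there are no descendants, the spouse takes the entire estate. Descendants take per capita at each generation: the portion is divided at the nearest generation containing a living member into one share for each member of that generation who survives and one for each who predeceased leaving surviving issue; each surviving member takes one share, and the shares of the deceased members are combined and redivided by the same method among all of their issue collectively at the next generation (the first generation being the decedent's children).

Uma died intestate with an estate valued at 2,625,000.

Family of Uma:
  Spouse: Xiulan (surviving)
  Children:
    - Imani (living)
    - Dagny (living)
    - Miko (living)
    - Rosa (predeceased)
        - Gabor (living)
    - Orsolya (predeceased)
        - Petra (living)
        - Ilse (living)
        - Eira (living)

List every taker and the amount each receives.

Xiulan takes one-fifth of 2,625,000 = 525,000. The remaining 2,100,000 passes to the descendants.
The descendants' portion (2,100,000) is divided at the children's generation into 5 shares of 420,000. Imani, Dagny, and Miko each take 420,000. The 2 shares of the deceased (Rosa and Orsolya) are combined into a pool of 840,000.
That pool (840,000) is divided at the grandchildren's generation equally among Gabor, Petra, Ilse, and Eira: 210,000 each.

Xiulan: 525,000; Imani: 420,000; Dagny: 420,000; Miko: 420,000; Gabor: 210,000; Petra: 210,000; Ilse: 210,000; Eira: 210,000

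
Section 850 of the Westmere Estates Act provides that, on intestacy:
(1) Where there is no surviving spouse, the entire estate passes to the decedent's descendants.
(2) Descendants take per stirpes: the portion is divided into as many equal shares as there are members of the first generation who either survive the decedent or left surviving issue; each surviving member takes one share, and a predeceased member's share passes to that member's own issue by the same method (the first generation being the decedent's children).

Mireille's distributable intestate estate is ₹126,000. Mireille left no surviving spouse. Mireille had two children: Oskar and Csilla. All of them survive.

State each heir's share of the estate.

The entire ₹126,000 passes to the descendants.
That amount (₹126,000) is divided into 2 shares of ₹63,000: Oskar and Csilla each take ₹63,000.

Oskar: ₹63,000; Csilla: ₹63,000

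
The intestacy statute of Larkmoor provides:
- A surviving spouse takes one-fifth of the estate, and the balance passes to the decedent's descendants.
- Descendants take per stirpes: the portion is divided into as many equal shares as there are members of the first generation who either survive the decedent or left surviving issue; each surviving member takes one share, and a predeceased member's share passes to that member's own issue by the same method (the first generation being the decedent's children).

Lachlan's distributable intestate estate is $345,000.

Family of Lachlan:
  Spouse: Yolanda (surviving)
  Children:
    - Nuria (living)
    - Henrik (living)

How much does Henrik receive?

Henrik receives $138,000.

Yolanda takes one-fifth of $345,000 = $69,000. The remaining $276,000 passes to the descendants.
The descendants' portion ($276,000) is divided into 2 shares of $138,000: Nuria and Henrik each take $138,000.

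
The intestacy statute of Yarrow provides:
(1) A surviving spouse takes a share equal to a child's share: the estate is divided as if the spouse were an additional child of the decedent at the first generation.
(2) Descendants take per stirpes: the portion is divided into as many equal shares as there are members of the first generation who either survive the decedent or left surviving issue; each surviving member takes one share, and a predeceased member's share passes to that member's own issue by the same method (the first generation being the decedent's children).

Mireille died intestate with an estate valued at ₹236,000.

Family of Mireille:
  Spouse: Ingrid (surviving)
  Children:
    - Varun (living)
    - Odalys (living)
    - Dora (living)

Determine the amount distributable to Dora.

Dora receives ₹59,000.

The spouse counts as an additional share at the children's level, so there are 4 primary shares of ₹59,000. Ingrid takes one such share (₹59,000).
The children's combined portion (₹177,000) is divided into 3 shares of ₹59,000: Varun, Odalys, and Dora each take ₹59,000.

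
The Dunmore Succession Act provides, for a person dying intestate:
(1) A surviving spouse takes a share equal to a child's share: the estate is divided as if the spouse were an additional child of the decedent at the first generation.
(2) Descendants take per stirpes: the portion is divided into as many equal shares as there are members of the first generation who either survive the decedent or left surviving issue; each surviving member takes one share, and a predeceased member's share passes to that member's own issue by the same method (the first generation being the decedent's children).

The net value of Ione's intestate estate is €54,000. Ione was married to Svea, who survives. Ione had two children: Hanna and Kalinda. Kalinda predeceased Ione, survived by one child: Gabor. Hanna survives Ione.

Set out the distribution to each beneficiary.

The spouse counts as an additional share at the children's level, so there are 3 primary shares of €18,000. Svea takes one such share (€18,000).
The children's combined portion (€36,000) is divided into 2 shares of €18,000: Hanna takes €18,000; Kalinda's €18,000 share passes to Kalinda's issue.
Kalinda's share (€18,000) passes entirely to Gabor.

Svea: €18,000; Hanna: €18,000; Gabor: €18,000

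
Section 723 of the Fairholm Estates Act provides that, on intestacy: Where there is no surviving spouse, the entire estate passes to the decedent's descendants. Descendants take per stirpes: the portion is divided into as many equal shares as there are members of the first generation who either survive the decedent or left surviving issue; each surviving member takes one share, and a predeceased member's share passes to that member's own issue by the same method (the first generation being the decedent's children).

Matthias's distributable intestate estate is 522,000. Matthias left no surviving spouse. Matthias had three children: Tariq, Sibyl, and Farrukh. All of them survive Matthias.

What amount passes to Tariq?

The entire 522,000 passes to the descendants.
That amount (522,000) is divided into 3 shares of 174,000: Tariq, Sibyl, and Farrukh each take 174,000.

Tariq receives 174,000.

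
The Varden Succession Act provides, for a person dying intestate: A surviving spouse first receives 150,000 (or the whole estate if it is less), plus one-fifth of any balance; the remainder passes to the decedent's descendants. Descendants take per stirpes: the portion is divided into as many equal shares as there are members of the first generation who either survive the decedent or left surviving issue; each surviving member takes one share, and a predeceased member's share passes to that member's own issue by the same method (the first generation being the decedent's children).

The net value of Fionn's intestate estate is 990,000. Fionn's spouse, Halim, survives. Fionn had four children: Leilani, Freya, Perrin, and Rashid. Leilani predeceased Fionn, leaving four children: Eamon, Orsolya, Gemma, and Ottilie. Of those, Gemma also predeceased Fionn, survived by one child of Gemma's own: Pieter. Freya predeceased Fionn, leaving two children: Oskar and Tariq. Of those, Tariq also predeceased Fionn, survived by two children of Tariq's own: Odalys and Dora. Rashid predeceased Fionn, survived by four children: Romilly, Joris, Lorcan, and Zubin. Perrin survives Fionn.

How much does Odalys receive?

Odalys receives 42,000.

Halim first takes 150,000, leaving a balance of 840,000. Halim then takes one-fifth of the balance (168,000), for a total of 318,000. The remaining 672,000 passes to the descendants.
The descendants' portion (672,000) is divided into 4 shares of 168,000: Perrin takes 168,000; Leilani's 168,000 share passes to Leilani's issue; Freya's 168,000 share passes to Freya's issue; Rashid's 168,000 share passes to Rashid's issue.
Leilani's share (168,000) is divided into 4 shares of 42,000: Eamon, Orsolya, and Ottilie each take 42,000; Gemma's 42,000 share passes to Gemma's issue.
Gemma's share (42,000) passes entirely to Pieter.
Freya's share (168,000) is divided into 2 shares of 84,000: Oskar takes 84,000; Tariq's 84,000 share passes to Tariq's issue.
Tariq's share (84,000) is divided into 2 shares of 42,000: Odalys and Dora each take 42,000.
Rashid's share (168,000) is divided into 4 shares of 42,000: Romilly, Joris, Lorcan, and Zubin each take 42,000.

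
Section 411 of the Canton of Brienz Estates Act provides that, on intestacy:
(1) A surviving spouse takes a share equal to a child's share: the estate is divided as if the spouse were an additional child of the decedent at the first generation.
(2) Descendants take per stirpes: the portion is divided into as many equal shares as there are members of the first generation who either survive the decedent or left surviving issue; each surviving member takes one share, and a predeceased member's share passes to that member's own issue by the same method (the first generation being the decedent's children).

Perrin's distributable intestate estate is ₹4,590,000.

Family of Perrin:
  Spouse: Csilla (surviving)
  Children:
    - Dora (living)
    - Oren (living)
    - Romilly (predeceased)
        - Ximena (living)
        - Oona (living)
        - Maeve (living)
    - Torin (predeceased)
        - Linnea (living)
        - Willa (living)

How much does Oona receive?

The spouse counts as an additional share at the children's level, so there are 5 primary shares of ₹918,000. Csilla takes one such share (₹918,000).
The children's combined portion (₹3,672,000) is divided into 4 shares of ₹918,000: Dora and Oren each take ₹918,000; Romilly's ₹918,000 share passes to Romilly's issue; Torin's ₹918,000 share passes to Torin's issue.
Romilly's share (₹918,000) is divided into 3 shares of ₹306,000: Ximena, Oona, and Maeve each take ₹306,000.
Torin's share (₹918,000) is divided into 2 shares of ₹459,000: Linnea and Willa each take ₹459,000.

Oona receives ₹306,000.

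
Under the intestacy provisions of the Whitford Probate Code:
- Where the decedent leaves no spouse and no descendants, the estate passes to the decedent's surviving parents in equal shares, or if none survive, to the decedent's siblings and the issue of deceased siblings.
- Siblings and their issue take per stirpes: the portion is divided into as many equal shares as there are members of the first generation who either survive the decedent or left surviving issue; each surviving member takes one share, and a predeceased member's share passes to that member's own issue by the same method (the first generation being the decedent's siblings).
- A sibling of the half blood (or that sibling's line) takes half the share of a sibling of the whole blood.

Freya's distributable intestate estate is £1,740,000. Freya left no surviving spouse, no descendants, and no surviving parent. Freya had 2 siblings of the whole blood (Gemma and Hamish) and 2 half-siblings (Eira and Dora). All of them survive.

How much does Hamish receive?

Hamish receives £580,000.

The entire £1,740,000 passes to the siblings and their issue.
Counting each half-blood sibling's line as half a unit, there are 3 units in £1,740,000, so one unit is £580,000. Whole-blood lines (Gemma and Hamish) take £580,000 each; half-blood lines (Eira and Dora) take £290,000 each.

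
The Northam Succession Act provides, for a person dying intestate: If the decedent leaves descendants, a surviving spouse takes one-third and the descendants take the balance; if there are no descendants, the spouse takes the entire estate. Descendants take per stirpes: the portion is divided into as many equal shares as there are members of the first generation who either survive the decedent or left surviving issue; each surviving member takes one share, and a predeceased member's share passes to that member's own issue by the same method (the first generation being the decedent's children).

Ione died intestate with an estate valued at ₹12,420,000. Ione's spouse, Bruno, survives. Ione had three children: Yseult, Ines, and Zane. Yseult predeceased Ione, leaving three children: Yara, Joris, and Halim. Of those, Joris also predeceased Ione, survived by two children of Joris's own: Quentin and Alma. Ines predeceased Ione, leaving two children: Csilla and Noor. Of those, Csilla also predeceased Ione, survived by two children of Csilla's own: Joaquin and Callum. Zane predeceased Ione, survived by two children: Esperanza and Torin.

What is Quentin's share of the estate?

Quentin receives ₹460,000.

Bruno takes one-third of ₹12,420,000 = ₹4,140,000. The remaining ₹8,280,000 passes to the descendants.
The descendants' portion (₹8,280,000) is divided into 3 shares of ₹2,760,000: Yseult's ₹2,760,000 share passes to Yseult's issue; Ines's ₹2,760,000 share passes to Ines's issue; Zane's ₹2,760,000 share passes to Zane's issue.
Yseult's share (₹2,760,000) is divided into 3 shares of ₹920,000: Yara and Halim each take ₹920,000; Joris's ₹920,000 share passes to Joris's issue.
Joris's share (₹920,000) is divided into 2 shares of ₹460,000: Quentin and Alma each take ₹460,000.
Ines's share (₹2,760,000) is divided into 2 shares of ₹1,380,000: Noor takes ₹1,380,000; Csilla's ₹1,380,000 share passes to Csilla's issue.
Csilla's share (₹1,380,000) is divided into 2 shares of ₹690,000: Joaquin and Callum each take ₹690,000.
Zane's share (₹2,760,000) is divided into 2 shares of ₹1,380,000: Esperanza and Torin each take ₹1,380,000.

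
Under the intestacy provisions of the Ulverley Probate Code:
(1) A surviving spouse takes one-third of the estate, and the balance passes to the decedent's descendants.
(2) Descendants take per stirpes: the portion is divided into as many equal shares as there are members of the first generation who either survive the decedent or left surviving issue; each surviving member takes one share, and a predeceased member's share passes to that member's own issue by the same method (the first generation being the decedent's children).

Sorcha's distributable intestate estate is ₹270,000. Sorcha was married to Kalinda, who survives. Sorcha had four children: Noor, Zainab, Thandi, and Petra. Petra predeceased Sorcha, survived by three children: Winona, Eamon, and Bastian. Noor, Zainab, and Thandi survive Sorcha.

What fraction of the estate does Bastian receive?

Bastian receives 1/18 of the estate.

Kalinda takes one-third of ₹270,000 = ₹90,000. The remaining ₹180,000 passes to the descendants.
The descendants' portion (₹180,000) is divided into 4 shares of ₹45,000: Noor, Zainab, and Thandi each take ₹45,000; Petra's ₹45,000 share passes to Petra's issue.
Petra's share (₹45,000) is divided into 3 shares of ₹15,000: Winona, Eamon, and Bastian each take ₹15,000.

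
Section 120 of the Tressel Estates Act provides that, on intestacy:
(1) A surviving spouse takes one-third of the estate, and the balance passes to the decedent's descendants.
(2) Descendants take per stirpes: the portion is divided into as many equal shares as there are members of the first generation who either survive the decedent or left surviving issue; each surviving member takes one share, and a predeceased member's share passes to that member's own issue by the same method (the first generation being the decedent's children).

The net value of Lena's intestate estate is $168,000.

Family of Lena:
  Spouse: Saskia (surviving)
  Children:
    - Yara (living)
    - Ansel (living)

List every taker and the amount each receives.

Saskia: $56,000; Yara: $56,000; Ansel: $56,000

Saskia takes one-third of $168,000 = $56,000. The remaining $112,000 passes to the descendants.
The descendants' portion ($112,000) is divided into 2 shares of $56,000: Yara and Ansel each take $56,000.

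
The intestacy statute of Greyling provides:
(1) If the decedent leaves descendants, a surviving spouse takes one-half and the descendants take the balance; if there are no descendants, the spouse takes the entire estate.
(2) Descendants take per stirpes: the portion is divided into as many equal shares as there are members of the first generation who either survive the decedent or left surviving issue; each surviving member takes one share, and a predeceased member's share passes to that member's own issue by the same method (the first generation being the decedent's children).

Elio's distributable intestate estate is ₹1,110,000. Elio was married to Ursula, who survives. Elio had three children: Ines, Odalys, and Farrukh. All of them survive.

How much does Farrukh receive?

Ursula takes one-half of ₹1,110,000 = ₹555,000. The remaining ₹555,000 passes to the descendants.
The descendants' portion (₹555,000) is divided into 3 shares of ₹185,000: Ines, Odalys, and Farrukh each take ₹185,000.

Farrukh receives ₹185,000.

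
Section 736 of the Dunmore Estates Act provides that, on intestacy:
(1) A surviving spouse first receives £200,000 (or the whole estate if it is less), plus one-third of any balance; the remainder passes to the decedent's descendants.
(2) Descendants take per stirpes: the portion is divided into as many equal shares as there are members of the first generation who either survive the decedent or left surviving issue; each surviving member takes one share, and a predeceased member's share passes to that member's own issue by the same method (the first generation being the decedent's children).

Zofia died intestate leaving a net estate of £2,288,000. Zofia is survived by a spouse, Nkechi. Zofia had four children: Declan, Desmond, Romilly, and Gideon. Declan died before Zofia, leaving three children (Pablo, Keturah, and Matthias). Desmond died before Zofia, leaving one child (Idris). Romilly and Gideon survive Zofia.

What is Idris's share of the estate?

Idris receives £348,000.

Nkechi first takes £200,000, leaving a balance of £2,088,000. Nkechi then takes one-third of the balance (£696,000), for a total of £896,000. The remaining £1,392,000 passes to the descendants.
The descendants' portion (£1,392,000) is divided into 4 shares of £348,000: Romilly and Gideon each take £348,000; Declan's £348,000 share passes to Declan's issue; Desmond's £348,000 share passes to Desmond's issue.
Declan's share (£348,000) is divided into 3 shares of £116,000: Pablo, Keturah, and Matthias each take £116,000.
Desmond's share (£348,000) passes entirely to Idris.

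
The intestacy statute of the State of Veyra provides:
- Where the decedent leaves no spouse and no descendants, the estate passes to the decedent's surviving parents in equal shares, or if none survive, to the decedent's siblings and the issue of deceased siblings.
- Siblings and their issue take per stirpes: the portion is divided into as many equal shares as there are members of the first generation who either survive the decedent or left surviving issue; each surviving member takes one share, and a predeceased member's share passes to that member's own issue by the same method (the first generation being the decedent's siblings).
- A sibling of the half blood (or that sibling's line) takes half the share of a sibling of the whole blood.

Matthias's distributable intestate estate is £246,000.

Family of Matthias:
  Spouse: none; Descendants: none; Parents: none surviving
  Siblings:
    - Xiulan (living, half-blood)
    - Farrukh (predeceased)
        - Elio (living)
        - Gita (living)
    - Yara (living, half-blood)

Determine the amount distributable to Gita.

Gita receives £61,500.

The entire £246,000 passes to the siblings and their issue.
Counting each half-blood sibling's line as half a unit, there are 2 units in £246,000, so one unit is £123,000. Whole-blood lines (Farrukh) take £123,000 each; half-blood lines (Xiulan and Yara) take £61,500 each.
Farrukh's share (£123,000) is divided into 2 shares of £61,500: Elio and Gita each take £61,500.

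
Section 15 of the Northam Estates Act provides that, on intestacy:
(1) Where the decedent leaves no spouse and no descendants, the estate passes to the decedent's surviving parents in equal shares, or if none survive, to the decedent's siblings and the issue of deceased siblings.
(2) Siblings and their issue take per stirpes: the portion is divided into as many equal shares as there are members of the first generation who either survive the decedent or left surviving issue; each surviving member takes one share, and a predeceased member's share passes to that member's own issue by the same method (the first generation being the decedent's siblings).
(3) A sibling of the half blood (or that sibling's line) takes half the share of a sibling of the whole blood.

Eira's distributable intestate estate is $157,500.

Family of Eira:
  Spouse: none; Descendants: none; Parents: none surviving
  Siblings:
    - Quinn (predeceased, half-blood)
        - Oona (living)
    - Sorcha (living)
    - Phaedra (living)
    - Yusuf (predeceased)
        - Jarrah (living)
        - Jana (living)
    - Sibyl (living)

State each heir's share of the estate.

The entire $157,500 passes to the siblings and their issue.
Counting each half-blood sibling's line as half a unit, there are 9/2 units in $157,500, so one unit is $35,000. Whole-blood lines (Sorcha, Phaedra, Yusuf, and Sibyl) take $35,000 each; half-blood lines (Quinn) take $17,500 each.
Quinn's share ($17,500) passes entirely to Oona.
Yusuf's share ($35,000) is divided into 2 shares of $17,500: Jarrah and Jana each take $17,500.

Oona: $17,500; Sorcha: $35,000; Phaedra: $35,000; Jarrah: $17,500; Jana: $17,500; Sibyl: $35,000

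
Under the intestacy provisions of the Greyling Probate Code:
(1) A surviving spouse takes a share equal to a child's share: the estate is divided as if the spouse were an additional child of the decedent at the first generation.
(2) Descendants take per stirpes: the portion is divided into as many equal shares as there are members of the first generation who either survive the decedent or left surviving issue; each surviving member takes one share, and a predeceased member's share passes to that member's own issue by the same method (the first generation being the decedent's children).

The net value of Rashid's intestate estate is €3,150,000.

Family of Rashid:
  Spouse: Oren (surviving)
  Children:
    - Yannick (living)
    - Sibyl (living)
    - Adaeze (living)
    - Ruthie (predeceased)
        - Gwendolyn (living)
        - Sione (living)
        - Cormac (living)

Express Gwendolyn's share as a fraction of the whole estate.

The spouse counts as an additional share at the children's level, so there are 5 primary shares of €630,000. Oren takes one such share (€630,000).
The children's combined portion (€2,520,000) is divided into 4 shares of €630,000: Yannick, Sibyl, and Adaeze each take €630,000; Ruthie's €630,000 share passes to Ruthie's issue.
Ruthie's share (€630,000) is divided into 3 shares of €210,000: Gwendolyn, Sione, and Cormac each take €210,000.

Gwendolyn receives 1/15 of the estate.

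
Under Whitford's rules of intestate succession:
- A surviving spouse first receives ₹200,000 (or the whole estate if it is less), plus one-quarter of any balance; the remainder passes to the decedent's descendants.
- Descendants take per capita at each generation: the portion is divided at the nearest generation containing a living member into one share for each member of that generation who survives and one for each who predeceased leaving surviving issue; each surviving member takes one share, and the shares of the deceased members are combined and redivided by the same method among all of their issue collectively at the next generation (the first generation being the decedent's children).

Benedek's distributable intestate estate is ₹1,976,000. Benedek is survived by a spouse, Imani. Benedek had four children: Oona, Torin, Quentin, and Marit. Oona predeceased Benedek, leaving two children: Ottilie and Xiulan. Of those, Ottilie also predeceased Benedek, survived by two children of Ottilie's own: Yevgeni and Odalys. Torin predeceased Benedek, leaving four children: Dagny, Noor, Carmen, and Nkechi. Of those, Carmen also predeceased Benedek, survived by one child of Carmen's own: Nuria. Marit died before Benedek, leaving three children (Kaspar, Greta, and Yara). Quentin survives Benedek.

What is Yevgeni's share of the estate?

Yevgeni receives ₹74,000.

Imani first takes ₹200,000, leaving a balance of ₹1,776,000. Imani then takes one-quarter of the balance (₹444,000), for a total of ₹644,000. The remaining ₹1,332,000 passes to the descendants.
The descendants' portion (₹1,332,000) is divided at the children's generation into 4 shares of ₹333,000. Quentin takes ₹333,000. The 3 shares of the deceased (Oona, Torin, and Marit) are combined into a pool of ₹999,000.
That pool (₹999,000) is divided at the grandchildren's generation into 9 shares of ₹111,000. Xiulan, Dagny, Noor, Nkechi, Kaspar, Greta, and Yara each take ₹111,000. The 2 shares of the deceased (Ottilie and Carmen) are combined into a pool of ₹222,000.
That pool (₹222,000) is divided at the great-grandchildren's generation equally among Yevgeni, Odalys, and Nuria: ₹74,000 each.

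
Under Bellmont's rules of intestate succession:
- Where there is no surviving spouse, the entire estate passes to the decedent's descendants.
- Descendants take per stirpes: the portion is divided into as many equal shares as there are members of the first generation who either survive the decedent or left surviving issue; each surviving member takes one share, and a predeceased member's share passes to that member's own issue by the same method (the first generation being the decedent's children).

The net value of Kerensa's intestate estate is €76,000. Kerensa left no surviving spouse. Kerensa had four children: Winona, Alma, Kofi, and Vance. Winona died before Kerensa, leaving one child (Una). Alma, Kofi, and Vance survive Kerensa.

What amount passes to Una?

The entire €76,000 passes to the descendants.
That amount (€76,000) is divided into 4 shares of €19,000: Alma, Kofi, and Vance each take €19,000; Winona's €19,000 share passes to Winona's issue.
Winona's share (€19,000) passes entirely to Una.

Una receives €19,000.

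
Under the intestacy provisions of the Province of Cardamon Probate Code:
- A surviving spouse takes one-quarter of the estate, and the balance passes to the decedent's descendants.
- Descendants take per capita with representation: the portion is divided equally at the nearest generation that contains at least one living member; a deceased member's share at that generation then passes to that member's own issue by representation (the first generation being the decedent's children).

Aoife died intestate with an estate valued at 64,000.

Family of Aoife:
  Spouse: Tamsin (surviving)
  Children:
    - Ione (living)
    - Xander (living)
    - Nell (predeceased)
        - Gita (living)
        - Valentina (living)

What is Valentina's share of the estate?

Tamsin takes one-quarter of 64,000 = 16,000. The remaining 48,000 passes to the descendants.
The descendants' portion (48,000) is divided into 3 shares of 16,000: Ione and Xander each take 16,000; Nell's 16,000 share passes to Nell's issue.
Nell's share (16,000) is divided into 2 shares of 8,000: Gita and Valentina each take 8,000.

Valentina receives 8,000.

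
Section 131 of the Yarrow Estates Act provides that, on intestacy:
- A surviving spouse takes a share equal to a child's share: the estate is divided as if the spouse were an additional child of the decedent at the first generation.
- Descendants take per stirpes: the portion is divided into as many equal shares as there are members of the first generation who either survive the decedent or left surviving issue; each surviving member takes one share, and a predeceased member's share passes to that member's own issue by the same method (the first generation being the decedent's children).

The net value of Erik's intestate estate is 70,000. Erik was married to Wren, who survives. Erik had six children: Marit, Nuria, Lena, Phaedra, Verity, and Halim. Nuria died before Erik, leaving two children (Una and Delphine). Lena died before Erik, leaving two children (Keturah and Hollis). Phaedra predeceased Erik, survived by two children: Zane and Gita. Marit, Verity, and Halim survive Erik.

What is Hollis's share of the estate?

The spouse counts as an additional share at the children's level, so there are 7 primary shares of 10,000. Wren takes one such share (10,000).
The children's combined portion (60,000) is divided into 6 shares of 10,000: Marit, Verity, and Halim each take 10,000; Nuria's 10,000 share passes to Nuria's issue; Lena's 10,000 share passes to Lena's issue; Phaedra's 10,000 share passes to Phaedra's issue.
Nuria's share (10,000) is divided into 2 shares of 5,000: Una and Delphine each take 5,000.
Lena's share (10,000) is divided into 2 shares of 5,000: Keturah and Hollis each take 5,000.
Phaedra's share (10,000) is divided into 2 shares of 5,000: Zane and Gita each take 5,000.

Hollis receives 5,000.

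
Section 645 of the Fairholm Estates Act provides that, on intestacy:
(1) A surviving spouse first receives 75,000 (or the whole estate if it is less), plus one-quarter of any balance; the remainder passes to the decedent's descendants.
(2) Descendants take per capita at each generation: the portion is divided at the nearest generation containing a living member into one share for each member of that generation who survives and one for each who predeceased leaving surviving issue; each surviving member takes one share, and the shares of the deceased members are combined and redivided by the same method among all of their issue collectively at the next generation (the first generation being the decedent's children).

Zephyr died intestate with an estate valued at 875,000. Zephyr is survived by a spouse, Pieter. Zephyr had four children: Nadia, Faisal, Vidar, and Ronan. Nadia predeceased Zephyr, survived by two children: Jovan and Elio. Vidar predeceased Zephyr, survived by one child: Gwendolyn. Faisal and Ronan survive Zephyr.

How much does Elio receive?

Elio receives 100,000.

Pieter first takes 75,000, leaving a balance of 800,000. Pieter then takes one-quarter of the balance (200,000), for a total of 275,000. The remaining 600,000 passes to the descendants.
The descendants' portion (600,000) is divided at the children's generation into 4 shares of 150,000. Faisal and Ronan each take 150,000. The 2 shares of the deceased (Nadia and Vidar) are combined into a pool of 300,000.
That pool (300,000) is divided at the grandchildren's generation equally among Jovan, Elio, and Gwendolyn: 100,000 each.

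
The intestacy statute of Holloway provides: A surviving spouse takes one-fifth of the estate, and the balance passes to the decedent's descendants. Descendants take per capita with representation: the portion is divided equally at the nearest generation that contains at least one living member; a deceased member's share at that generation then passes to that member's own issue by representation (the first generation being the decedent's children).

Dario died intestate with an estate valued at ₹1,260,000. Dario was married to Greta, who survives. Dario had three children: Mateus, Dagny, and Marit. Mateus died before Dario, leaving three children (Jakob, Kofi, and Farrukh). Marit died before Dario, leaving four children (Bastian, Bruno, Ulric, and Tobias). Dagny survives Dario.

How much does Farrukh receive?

Greta takes one-fifth of ₹1,260,000 = ₹252,000. The remaining ₹1,008,000 passes to the descendants.
The descendants' portion (₹1,008,000) is divided into 3 shares of ₹336,000: Dagny takes ₹336,000; Mateus's ₹336,000 share passes to Mateus's issue; Marit's ₹336,000 share passes to Marit's issue.
Mateus's share (₹336,000) is divided into 3 shares of ₹112,000: Jakob, Kofi, and Farrukh each take ₹112,000.
Marit's share (₹336,000) is divided into 4 shares of ₹84,000: Bastian, Bruno, Ulric, and Tobias each take ₹84,000.

Farrukh receives ₹112,000.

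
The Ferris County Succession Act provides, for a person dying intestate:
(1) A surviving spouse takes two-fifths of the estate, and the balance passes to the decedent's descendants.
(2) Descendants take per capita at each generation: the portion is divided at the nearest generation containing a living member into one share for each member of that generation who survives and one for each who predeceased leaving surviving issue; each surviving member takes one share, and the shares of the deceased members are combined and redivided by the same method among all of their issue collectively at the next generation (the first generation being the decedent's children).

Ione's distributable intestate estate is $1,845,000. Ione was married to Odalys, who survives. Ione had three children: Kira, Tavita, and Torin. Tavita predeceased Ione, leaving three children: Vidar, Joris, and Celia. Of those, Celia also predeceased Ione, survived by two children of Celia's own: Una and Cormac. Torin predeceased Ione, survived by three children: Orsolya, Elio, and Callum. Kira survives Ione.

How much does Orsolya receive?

Odalys takes two-fifths of $1,845,000 = $738,000. The remaining $1,107,000 passes to the descendants.
The descendants' portion ($1,107,000) is divided at the children's generation into 3 shares of $369,000. Kira takes $369,000. The 2 shares of the deceased (Tavita and Torin) are combined into a pool of $738,000.
That pool ($738,000) is divided at the grandchildren's generation into 6 shares of $123,000. Vidar, Joris, Orsolya, Elio, and Callum each take $123,000. The remaining share for the deceased Celia ($123,000) is carried to the next generation.
That pool ($123,000) is divided at the great-grandchildren's generation equally among Una and Cormac: $61,500 each.

Orsolya receives $123,000.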